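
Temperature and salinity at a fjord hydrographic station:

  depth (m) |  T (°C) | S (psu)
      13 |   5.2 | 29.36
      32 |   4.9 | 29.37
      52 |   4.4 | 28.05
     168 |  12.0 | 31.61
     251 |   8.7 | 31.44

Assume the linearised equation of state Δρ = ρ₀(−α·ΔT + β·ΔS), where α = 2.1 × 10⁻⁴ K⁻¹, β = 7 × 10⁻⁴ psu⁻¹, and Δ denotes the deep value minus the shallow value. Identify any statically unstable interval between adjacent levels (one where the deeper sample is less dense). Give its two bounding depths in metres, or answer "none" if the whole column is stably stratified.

Evaluate Δρ/ρ₀ = −αΔT + βΔS across each adjacent pair:
  13–32 m: −αΔT+βΔS = −(2.1 × 10⁻⁴)(-0.3)+(7 × 10⁻⁴)(+0.01) = 7.0 × 10⁻⁵ → stable
  32–52 m: −αΔT+βΔS = −(2.1 × 10⁻⁴)(-0.5)+(7 × 10⁻⁴)(-1.32) = -8.2 × 10⁻⁴ → UNSTABLE
  52–168 m: −αΔT+βΔS = −(2.1 × 10⁻⁴)(+7.6)+(7 × 10⁻⁴)(+3.56) = 9.0 × 10⁻⁴ → stable
  168–251 m: −αΔT+βΔS = −(2.1 × 10⁻⁴)(-3.3)+(7 × 10⁻⁴)(-0.17) = 5.7 × 10⁻⁴ → stable
The 32–52 m interval has Δρ < 0: lighter water underlies denser water.

32–52 m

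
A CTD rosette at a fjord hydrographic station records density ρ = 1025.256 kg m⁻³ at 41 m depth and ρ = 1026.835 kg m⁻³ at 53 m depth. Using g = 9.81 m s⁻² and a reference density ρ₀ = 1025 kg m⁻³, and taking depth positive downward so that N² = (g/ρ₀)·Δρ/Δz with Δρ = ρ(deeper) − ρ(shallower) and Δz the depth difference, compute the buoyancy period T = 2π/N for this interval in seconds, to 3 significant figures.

177 s

Δρ = 1026.835 − 1025.256 = 1.579 kg m⁻³ over Δz = 53 − 41 = 12 m.
N² = (9.81/1025) × (1.579/12) = 1.2593 × 10⁻³ s⁻².
N = √(1.2593 × 10⁻³) = 0.035487 rad s⁻¹, so T = 2π/N = 177.06 s ≈ 177 s.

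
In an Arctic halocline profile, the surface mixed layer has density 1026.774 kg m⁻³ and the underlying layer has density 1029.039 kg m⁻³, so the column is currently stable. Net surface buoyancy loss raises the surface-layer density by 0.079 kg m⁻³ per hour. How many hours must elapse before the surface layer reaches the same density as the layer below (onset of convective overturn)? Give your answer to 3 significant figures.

Density deficit of the surface layer: 1029.039 − 1026.774 = 2.265 kg m⁻³.
Required change = 2.265 / 0.079 = 28.7 hours.

28.7 hours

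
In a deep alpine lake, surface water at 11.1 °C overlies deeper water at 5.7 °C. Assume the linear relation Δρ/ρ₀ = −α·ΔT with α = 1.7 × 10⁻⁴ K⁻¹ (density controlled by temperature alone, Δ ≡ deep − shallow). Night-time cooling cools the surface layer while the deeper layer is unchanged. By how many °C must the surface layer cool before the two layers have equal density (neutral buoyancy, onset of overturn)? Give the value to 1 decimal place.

5.4 °C

With temperature the only control, equal density requires T_surf′ = T_deep.
T_surf′ = 5.7 °C.
Cooling required: 11.1 − 5.7 = 5.4 °C.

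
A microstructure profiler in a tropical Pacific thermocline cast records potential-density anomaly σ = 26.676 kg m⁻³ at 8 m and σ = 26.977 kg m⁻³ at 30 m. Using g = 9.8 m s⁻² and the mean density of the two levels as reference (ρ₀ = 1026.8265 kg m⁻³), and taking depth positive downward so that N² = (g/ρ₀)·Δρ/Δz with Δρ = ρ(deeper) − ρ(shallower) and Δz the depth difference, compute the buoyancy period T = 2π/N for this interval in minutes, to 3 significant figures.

Δρ = 1026.977 − 1026.676 = 0.301 kg m⁻³ over Δz = 30 − 8 = 22 m.
N² = (9.8/1026.8265) × (0.301/22) = 1.3058 × 10⁻⁴ s⁻².
N = √(1.3058 × 10⁻⁴) = 0.011427 rad s⁻¹, so T = 2π/N = 549.85 s = 9.1642 min ≈ 9.16 min.

9.16 min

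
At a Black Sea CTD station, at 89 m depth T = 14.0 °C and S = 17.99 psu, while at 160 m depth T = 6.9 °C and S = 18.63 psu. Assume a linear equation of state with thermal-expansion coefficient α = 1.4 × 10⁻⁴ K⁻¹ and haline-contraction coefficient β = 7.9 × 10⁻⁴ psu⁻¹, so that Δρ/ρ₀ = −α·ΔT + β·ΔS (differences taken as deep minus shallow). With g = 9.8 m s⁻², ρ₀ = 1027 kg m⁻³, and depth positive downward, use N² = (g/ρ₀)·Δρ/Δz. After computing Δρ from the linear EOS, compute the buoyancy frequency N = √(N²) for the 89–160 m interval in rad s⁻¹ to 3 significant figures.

ΔT = -7.1 K, ΔS = +0.64 psu (deep − shallow).
Δρ/ρ₀ = −αΔT + βΔS = 9.94 × 10⁻⁴ + 5.056 × 10⁻⁴ = 1.4996 × 10⁻³, so Δρ ≈ 1.540 kg m⁻³.
N² = (g/ρ₀)·Δρ/Δz = g·(Δρ/ρ₀)/Δz = 9.8 × 1.4996 × 10⁻³ / 71 = 2.0699 × 10⁻⁴ s⁻².
N = √(2.0699 × 10⁻⁴) = 0.014387 rad s⁻¹ ≈ 0.0144 rad s⁻¹.

0.0144 rad s⁻¹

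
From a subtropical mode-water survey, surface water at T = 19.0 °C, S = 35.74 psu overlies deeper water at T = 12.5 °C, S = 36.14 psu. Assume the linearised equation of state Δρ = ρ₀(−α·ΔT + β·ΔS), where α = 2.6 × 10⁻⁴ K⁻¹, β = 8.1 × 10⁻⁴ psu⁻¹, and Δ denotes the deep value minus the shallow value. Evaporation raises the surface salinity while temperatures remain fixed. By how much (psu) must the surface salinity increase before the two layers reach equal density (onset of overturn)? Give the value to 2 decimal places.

2.49 psu

Neutral buoyancy requires −α(T_deep − T_surf) + β(S_deep − S_surf′) = 0.
S_surf′ = S_deep − (α/β)·ΔT = 36.14 − (2.6 × 10⁻⁴/8.1 × 10⁻⁴)·(-6.5) = 38.2264 psu.
Increase required: 38.2264 − 35.74 = 2.4864 psu.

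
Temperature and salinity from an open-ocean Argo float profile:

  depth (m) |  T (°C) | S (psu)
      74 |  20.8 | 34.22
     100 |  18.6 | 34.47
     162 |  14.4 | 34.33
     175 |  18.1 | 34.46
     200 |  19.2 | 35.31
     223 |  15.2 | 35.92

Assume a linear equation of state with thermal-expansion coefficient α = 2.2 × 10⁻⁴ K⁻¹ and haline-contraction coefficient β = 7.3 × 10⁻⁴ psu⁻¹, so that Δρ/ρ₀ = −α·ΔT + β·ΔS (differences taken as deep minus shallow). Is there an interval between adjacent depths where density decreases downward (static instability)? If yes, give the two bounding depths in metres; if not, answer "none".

162–175 m

Evaluate Δρ/ρ₀ = −αΔT + βΔS across each adjacent pair:
  74–100 m: −αΔT+βΔS = −(2.2 × 10⁻⁴)(-2.2)+(7.3 × 10⁻⁴)(+0.25) = 6.7 × 10⁻⁴ → stable
  100–162 m: −αΔT+βΔS = −(2.2 × 10⁻⁴)(-4.2)+(7.3 × 10⁻⁴)(-0.14) = 8.2 × 10⁻⁴ → stable
  162–175 m: −αΔT+βΔS = −(2.2 × 10⁻⁴)(+3.7)+(7.3 × 10⁻⁴)(+0.13) = -7.2 × 10⁻⁴ → UNSTABLE
  175–200 m: −αΔT+βΔS = −(2.2 × 10⁻⁴)(+1.1)+(7.3 × 10⁻⁴)(+0.85) = 3.8 × 10⁻⁴ → stable
  200–223 m: −αΔT+βΔS = −(2.2 × 10⁻⁴)(-4.0)+(7.3 × 10⁻⁴)(+0.61) = 1.3 × 10⁻³ → stable
The 162–175 m interval has Δρ < 0: lighter water underlies denser water.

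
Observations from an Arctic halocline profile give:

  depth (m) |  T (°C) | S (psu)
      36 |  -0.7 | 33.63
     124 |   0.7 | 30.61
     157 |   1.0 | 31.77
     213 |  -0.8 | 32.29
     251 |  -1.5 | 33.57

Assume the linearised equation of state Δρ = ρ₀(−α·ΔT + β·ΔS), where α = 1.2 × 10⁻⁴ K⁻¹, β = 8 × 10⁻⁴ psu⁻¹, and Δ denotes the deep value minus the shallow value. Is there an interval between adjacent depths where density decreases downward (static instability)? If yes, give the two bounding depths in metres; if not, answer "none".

36–124 m

Evaluate Δρ/ρ₀ = −αΔT + βΔS across each adjacent pair:
  36–124 m: −αΔT+βΔS = −(1.2 × 10⁻⁴)(+1.4)+(8 × 10⁻⁴)(-3.02) = -2.6 × 10⁻³ → UNSTABLE
  124–157 m: −αΔT+βΔS = −(1.2 × 10⁻⁴)(+0.3)+(8 × 10⁻⁴)(+1.16) = 8.9 × 10⁻⁴ → stable
  157–213 m: −αΔT+βΔS = −(1.2 × 10⁻⁴)(-1.8)+(8 × 10⁻⁴)(+0.52) = 6.3 × 10⁻⁴ → stable
  213–251 m: −αΔT+βΔS = −(1.2 × 10⁻⁴)(-0.7)+(8 × 10⁻⁴)(+1.28) = 1.1 × 10⁻³ → stable
The 36–124 m interval has Δρ < 0: lighter water underlies denser water.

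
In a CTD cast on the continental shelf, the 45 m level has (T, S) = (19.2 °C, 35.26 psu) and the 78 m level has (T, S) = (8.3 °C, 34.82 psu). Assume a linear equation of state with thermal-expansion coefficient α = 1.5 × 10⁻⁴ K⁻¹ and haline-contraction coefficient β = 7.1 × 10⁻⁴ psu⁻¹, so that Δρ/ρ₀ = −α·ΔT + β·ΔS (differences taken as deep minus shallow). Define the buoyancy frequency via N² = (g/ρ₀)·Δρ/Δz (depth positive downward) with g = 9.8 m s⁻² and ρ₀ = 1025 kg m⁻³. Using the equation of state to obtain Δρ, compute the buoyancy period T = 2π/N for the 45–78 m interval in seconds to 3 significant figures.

ΔT = -10.9 K, ΔS = -0.44 psu (deep − shallow).
Δρ/ρ₀ = −αΔT + βΔS = 1.635 × 10⁻³ − 3.124 × 10⁻⁴ = 1.3226 × 10⁻³, so Δρ ≈ 1.356 kg m⁻³.
N² = (g/ρ₀)·Δρ/Δz = g·(Δρ/ρ₀)/Δz = 9.8 × 1.3226 × 10⁻³ / 33 = 3.9277 × 10⁻⁴ s⁻².
N = √(3.9277 × 10⁻⁴) = 0.019818 rad s⁻¹ → T = 2π/N = 317.04 s ≈ 317 s.

317 s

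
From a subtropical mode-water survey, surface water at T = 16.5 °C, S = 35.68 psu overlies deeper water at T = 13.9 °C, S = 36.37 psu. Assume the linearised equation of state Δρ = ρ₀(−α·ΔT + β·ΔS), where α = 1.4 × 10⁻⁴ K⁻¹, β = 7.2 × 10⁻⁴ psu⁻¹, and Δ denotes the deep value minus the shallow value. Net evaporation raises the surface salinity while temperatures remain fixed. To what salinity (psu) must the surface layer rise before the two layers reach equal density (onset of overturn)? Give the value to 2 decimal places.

36.88 psu

Neutral buoyancy requires −α(T_deep − T_surf) + β(S_deep − S_surf′) = 0.
S_surf′ = S_deep − (α/β)·ΔT = 36.37 − (1.4 × 10⁻⁴/7.2 × 10⁻⁴)·(-2.6) = 36.8756 psu.
Increase required: 36.8756 − 35.68 = 1.1956 psu.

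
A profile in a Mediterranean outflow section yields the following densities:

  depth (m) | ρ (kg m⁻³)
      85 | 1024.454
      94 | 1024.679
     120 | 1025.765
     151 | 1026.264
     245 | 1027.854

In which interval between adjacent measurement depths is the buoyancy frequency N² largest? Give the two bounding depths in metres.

Compute the density gradient over each adjacent pair:
  85–94 m: Δρ/Δz = 0.225/9 = 0.025 kg m⁻⁴
  94–120 m: Δρ/Δz = 1.086/26 = 0.042 kg m⁻⁴
  120–151 m: Δρ/Δz = 0.499/31 = 0.016 kg m⁻⁴
  151–245 m: Δρ/Δz = 1.590/94 = 0.017 kg m⁻⁴
The largest gradient is in the 94–120 m interval — the pycnocline.

94–120 m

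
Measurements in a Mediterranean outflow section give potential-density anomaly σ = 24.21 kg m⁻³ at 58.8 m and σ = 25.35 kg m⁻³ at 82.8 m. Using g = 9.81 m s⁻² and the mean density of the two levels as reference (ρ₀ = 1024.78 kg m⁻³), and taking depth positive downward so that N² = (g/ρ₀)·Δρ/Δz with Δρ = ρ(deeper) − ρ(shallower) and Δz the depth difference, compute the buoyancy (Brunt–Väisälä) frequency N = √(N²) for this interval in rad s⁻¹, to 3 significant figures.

0.0213 rad s⁻¹

Δρ = 1025.35 − 1024.21 = 1.14 kg m⁻³ over Δz = 82.8 − 58.8 = 24 m.
N² = (9.81/1024.78) × (1.14/24) = 4.5471 × 10⁻⁴ s⁻².
N = √(4.5471 × 10⁻⁴) = 0.021324 rad s⁻¹ ≈ 0.0213 rad s⁻¹.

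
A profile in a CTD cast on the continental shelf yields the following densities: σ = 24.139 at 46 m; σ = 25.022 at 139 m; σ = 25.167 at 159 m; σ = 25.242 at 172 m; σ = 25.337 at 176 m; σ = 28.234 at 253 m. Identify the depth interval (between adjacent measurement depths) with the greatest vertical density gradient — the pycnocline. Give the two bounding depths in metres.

Compute the density gradient over each adjacent pair:
  46–139 m: Δρ/Δz = 0.883/93 = 9.5 × 10⁻³ kg m⁻⁴
  139–159 m: Δρ/Δz = 0.145/20 = 7.2 × 10⁻³ kg m⁻⁴
  159–172 m: Δρ/Δz = 0.075/13 = 5.8 × 10⁻³ kg m⁻⁴
  172–176 m: Δρ/Δz = 0.095/4 = 0.024 kg m⁻⁴
  176–253 m: Δρ/Δz = 2.897/77 = 0.038 kg m⁻⁴
The largest gradient is in the 176–253 m interval — the pycnocline.

176–253 m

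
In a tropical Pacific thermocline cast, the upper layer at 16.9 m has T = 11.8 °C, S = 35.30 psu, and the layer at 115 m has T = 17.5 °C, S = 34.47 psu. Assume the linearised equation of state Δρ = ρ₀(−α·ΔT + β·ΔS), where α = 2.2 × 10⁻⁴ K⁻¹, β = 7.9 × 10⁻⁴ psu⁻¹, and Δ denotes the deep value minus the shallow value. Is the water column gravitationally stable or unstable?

unstable

ΔT = 17.5 − 11.8 = +5.7 K and ΔS = 34.47 − 35.30 = -0.83 psu (deep − shallow).
−αΔT = -1.254 × 10⁻³; βΔS = -6.557 × 10⁻⁴; sum Δρ/ρ₀ = -1.9097 × 10⁻³.
Δρ/ρ₀ < 0, so Δρ < 0: deeper water is lighter → statically unstable; the column would overturn.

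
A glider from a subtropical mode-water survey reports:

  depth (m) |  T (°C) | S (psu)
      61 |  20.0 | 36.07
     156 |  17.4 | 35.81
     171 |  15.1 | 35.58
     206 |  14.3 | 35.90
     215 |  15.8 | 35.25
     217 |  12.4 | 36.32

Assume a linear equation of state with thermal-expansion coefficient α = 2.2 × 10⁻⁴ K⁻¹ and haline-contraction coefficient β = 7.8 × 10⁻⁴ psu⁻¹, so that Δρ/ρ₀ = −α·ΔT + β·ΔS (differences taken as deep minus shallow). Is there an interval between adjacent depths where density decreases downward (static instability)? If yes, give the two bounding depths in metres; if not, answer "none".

206–215 m

Evaluate Δρ/ρ₀ = −αΔT + βΔS across each adjacent pair:
  61–156 m: −αΔT+βΔS = −(2.2 × 10⁻⁴)(-2.6)+(7.8 × 10⁻⁴)(-0.26) = 3.7 × 10⁻⁴ → stable
  156–171 m: −αΔT+βΔS = −(2.2 × 10⁻⁴)(-2.3)+(7.8 × 10⁻⁴)(-0.23) = 3.3 × 10⁻⁴ → stable
  171–206 m: −αΔT+βΔS = −(2.2 × 10⁻⁴)(-0.8)+(7.8 × 10⁻⁴)(+0.32) = 4.3 × 10⁻⁴ → stable
  206–215 m: −αΔT+βΔS = −(2.2 × 10⁻⁴)(+1.5)+(7.8 × 10⁻⁴)(-0.65) = -8.4 × 10⁻⁴ → UNSTABLE
  215–217 m: −αΔT+βΔS = −(2.2 × 10⁻⁴)(-3.4)+(7.8 × 10⁻⁴)(+1.07) = 1.6 × 10⁻³ → stable
The 206–215 m interval has Δρ < 0: lighter water underlies denser water.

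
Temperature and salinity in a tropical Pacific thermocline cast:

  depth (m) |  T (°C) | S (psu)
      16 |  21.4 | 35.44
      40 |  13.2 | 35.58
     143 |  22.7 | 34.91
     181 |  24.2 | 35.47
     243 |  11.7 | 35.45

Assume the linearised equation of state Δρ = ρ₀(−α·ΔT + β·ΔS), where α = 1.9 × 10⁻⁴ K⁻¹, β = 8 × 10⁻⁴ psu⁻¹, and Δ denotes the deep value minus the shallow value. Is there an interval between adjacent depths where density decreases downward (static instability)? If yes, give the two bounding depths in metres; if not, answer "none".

40–143 m

Evaluate Δρ/ρ₀ = −αΔT + βΔS across each adjacent pair:
  16–40 m: −αΔT+βΔS = −(1.9 × 10⁻⁴)(-8.2)+(8 × 10⁻⁴)(+0.14) = 1.7 × 10⁻³ → stable
  40–143 m: −αΔT+βΔS = −(1.9 × 10⁻⁴)(+9.5)+(8 × 10⁻⁴)(-0.67) = -2.3 × 10⁻³ → UNSTABLE
  143–181 m: −αΔT+βΔS = −(1.9 × 10⁻⁴)(+1.5)+(8 × 10⁻⁴)(+0.56) = 1.6 × 10⁻⁴ → stable
  181–243 m: −αΔT+βΔS = −(1.9 × 10⁻⁴)(-12.5)+(8 × 10⁻⁴)(-0.02) = 2.4 × 10⁻³ → stable
The 40–143 m interval has Δρ < 0: lighter water underlies denser water.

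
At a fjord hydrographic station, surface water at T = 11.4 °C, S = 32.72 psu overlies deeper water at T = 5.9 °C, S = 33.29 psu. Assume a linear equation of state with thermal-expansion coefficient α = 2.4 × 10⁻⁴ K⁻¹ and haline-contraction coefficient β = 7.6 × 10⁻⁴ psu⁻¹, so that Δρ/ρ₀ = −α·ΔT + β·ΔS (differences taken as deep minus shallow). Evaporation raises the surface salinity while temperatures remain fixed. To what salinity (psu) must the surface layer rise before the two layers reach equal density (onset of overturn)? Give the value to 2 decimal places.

Neutral buoyancy requires −α(T_deep − T_surf) + β(S_deep − S_surf′) = 0.
S_surf′ = S_deep − (α/β)·ΔT = 33.29 − (2.4 × 10⁻⁴/7.6 × 10⁻⁴)·(-5.5) = 35.0268 psu.
Increase required: 35.0268 − 32.72 = 2.3068 psu.

35.03 psu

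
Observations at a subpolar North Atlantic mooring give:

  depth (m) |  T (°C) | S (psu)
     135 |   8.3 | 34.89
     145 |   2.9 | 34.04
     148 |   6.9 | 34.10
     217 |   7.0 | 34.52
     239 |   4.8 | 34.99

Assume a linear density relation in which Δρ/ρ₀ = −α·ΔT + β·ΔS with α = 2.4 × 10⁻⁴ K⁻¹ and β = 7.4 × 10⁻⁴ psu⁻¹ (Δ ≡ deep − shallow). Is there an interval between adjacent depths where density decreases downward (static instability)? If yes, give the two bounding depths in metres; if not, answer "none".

145–148 m

Evaluate Δρ/ρ₀ = −αΔT + βΔS across each adjacent pair:
  135–145 m: −αΔT+βΔS = −(2.4 × 10⁻⁴)(-5.4)+(7.4 × 10⁻⁴)(-0.85) = 6.7 × 10⁻⁴ → stable
  145–148 m: −αΔT+βΔS = −(2.4 × 10⁻⁴)(+4.0)+(7.4 × 10⁻⁴)(+0.06) = -9.2 × 10⁻⁴ → UNSTABLE
  148–217 m: −αΔT+βΔS = −(2.4 × 10⁻⁴)(+0.1)+(7.4 × 10⁻⁴)(+0.42) = 2.9 × 10⁻⁴ → stable
  217–239 m: −αΔT+βΔS = −(2.4 × 10⁻⁴)(-2.2)+(7.4 × 10⁻⁴)(+0.47) = 8.8 × 10⁻⁴ → stable
The 145–148 m interval has Δρ < 0: lighter water underlies denser water.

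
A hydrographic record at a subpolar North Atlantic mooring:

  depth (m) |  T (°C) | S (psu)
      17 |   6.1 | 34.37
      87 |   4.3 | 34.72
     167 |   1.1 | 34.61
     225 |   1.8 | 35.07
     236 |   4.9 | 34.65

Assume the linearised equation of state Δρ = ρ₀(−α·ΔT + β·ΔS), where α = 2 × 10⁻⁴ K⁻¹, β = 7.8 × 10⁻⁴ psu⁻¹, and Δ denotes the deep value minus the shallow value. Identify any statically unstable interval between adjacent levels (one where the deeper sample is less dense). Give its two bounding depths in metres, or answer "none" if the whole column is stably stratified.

225–236 m

Evaluate Δρ/ρ₀ = −αΔT + βΔS across each adjacent pair:
  17–87 m: −αΔT+βΔS = −(2 × 10⁻⁴)(-1.8)+(7.8 × 10⁻⁴)(+0.35) = 6.3 × 10⁻⁴ → stable
  87–167 m: −αΔT+βΔS = −(2 × 10⁻⁴)(-3.2)+(7.8 × 10⁻⁴)(-0.11) = 5.5 × 10⁻⁴ → stable
  167–225 m: −αΔT+βΔS = −(2 × 10⁻⁴)(+0.7)+(7.8 × 10⁻⁴)(+0.46) = 2.2 × 10⁻⁴ → stable
  225–236 m: −αΔT+βΔS = −(2 × 10⁻⁴)(+3.1)+(7.8 × 10⁻⁴)(-0.42) = -9.5 × 10⁻⁴ → UNSTABLE
The 225–236 m interval has Δρ < 0: lighter water underlies denser water.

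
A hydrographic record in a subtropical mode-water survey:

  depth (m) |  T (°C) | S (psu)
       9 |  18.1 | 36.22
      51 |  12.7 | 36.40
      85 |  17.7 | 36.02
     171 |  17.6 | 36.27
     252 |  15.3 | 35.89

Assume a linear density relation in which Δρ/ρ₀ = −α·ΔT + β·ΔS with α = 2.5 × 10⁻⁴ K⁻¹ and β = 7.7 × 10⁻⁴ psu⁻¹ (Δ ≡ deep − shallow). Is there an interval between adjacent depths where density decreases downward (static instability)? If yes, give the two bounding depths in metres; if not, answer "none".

Evaluate Δρ/ρ₀ = −αΔT + βΔS across each adjacent pair:
  9–51 m: −αΔT+βΔS = −(2.5 × 10⁻⁴)(-5.4)+(7.7 × 10⁻⁴)(+0.18) = 1.5 × 10⁻³ → stable
  51–85 m: −αΔT+βΔS = −(2.5 × 10⁻⁴)(+5.0)+(7.7 × 10⁻⁴)(-0.38) = -1.5 × 10⁻³ → UNSTABLE
  85–171 m: −αΔT+βΔS = −(2.5 × 10⁻⁴)(-0.1)+(7.7 × 10⁻⁴)(+0.25) = 2.2 × 10⁻⁴ → stable
  171–252 m: −αΔT+βΔS = −(2.5 × 10⁻⁴)(-2.3)+(7.7 × 10⁻⁴)(-0.38) = 2.8 × 10⁻⁴ → stable
The 51–85 m interval has Δρ < 0: lighter water underlies denser water.

51–85 m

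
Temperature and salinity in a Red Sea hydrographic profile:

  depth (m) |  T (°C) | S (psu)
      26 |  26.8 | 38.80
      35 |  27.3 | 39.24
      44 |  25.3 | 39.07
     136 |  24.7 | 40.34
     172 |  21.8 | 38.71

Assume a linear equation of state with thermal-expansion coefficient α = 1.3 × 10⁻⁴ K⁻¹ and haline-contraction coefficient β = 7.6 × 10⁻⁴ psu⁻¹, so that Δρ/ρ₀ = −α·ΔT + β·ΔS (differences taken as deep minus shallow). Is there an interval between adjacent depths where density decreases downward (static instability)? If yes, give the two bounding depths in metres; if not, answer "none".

136–172 m

Evaluate Δρ/ρ₀ = −αΔT + βΔS across each adjacent pair:
  26–35 m: −αΔT+βΔS = −(1.3 × 10⁻⁴)(+0.5)+(7.6 × 10⁻⁴)(+0.44) = 2.7 × 10⁻⁴ → stable
  35–44 m: −αΔT+βΔS = −(1.3 × 10⁻⁴)(-2.0)+(7.6 × 10⁻⁴)(-0.17) = 1.3 × 10⁻⁴ → stable
  44–136 m: −αΔT+βΔS = −(1.3 × 10⁻⁴)(-0.6)+(7.6 × 10⁻⁴)(+1.27) = 1.0 × 10⁻³ → stable
  136–172 m: −αΔT+βΔS = −(1.3 × 10⁻⁴)(-2.9)+(7.6 × 10⁻⁴)(-1.63) = -8.6 × 10⁻⁴ → UNSTABLE
The 136–172 m interval has Δρ < 0: lighter water underlies denser water.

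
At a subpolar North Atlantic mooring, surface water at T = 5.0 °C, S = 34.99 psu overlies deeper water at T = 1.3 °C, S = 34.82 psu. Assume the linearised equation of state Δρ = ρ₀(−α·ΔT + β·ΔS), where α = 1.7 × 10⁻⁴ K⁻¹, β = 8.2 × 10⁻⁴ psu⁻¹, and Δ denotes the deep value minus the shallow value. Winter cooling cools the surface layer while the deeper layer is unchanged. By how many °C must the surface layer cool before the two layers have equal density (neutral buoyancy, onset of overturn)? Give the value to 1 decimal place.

2.9 °C

Neutral buoyancy requires Δρ = 0, i.e. −α(T_deep − T_surf′) + β(S_deep − S_surf) = 0.
T_surf′ = T_deep − (β/α)·ΔS = 1.3 − (8.2 × 10⁻⁴/1.7 × 10⁻⁴)·(-0.17) = 2.120 °C.
Cooling required: 5.0 − (2.120) = 2.880 °C.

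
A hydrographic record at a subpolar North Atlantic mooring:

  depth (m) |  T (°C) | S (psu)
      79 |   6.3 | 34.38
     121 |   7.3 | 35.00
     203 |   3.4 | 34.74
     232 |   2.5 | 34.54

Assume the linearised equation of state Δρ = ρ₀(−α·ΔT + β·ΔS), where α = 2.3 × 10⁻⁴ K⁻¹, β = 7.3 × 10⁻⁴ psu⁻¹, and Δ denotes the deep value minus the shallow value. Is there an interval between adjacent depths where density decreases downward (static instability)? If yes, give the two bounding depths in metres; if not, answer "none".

Evaluate Δρ/ρ₀ = −αΔT + βΔS across each adjacent pair:
  79–121 m: −αΔT+βΔS = −(2.3 × 10⁻⁴)(+1.0)+(7.3 × 10⁻⁴)(+0.62) = 2.2 × 10⁻⁴ → stable
  121–203 m: −αΔT+βΔS = −(2.3 × 10⁻⁴)(-3.9)+(7.3 × 10⁻⁴)(-0.26) = 7.1 × 10⁻⁴ → stable
  203–232 m: −αΔT+βΔS = −(2.3 × 10⁻⁴)(-0.9)+(7.3 × 10⁻⁴)(-0.20) = 6.1 × 10⁻⁵ → stable
Every interval has Δρ > 0: the column is stably stratified throughout.

none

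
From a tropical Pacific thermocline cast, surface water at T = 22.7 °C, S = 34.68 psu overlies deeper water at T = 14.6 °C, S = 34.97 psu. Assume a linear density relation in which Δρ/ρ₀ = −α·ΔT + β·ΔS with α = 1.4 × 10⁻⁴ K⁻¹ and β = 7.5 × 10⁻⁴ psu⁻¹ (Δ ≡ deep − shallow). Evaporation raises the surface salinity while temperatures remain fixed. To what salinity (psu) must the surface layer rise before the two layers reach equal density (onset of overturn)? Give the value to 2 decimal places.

36.48 psu

Neutral buoyancy requires −α(T_deep − T_surf) + β(S_deep − S_surf′) = 0.
S_surf′ = S_deep − (α/β)·ΔT = 34.97 − (1.4 × 10⁻⁴/7.5 × 10⁻⁴)·(-8.1) = 36.4820 psu.
Increase required: 36.4820 − 34.68 = 1.8020 psu.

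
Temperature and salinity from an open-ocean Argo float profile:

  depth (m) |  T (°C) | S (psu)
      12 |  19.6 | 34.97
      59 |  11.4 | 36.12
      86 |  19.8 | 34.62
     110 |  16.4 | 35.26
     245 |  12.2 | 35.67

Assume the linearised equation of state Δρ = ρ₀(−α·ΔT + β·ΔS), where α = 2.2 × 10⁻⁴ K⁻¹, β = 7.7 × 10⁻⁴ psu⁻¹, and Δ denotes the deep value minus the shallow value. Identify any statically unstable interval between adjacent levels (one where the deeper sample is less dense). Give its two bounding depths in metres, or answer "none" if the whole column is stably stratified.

59–86 m

Evaluate Δρ/ρ₀ = −αΔT + βΔS across each adjacent pair:
  12–59 m: −αΔT+βΔS = −(2.2 × 10⁻⁴)(-8.2)+(7.7 × 10⁻⁴)(+1.15) = 2.7 × 10⁻³ → stable
  59–86 m: −αΔT+βΔS = −(2.2 × 10⁻⁴)(+8.4)+(7.7 × 10⁻⁴)(-1.50) = -3.0 × 10⁻³ → UNSTABLE
  86–110 m: −αΔT+βΔS = −(2.2 × 10⁻⁴)(-3.4)+(7.7 × 10⁻⁴)(+0.64) = 1.2 × 10⁻³ → stable
  110–245 m: −αΔT+βΔS = −(2.2 × 10⁻⁴)(-4.2)+(7.7 × 10⁻⁴)(+0.41) = 1.2 × 10⁻³ → stable
The 59–86 m interval has Δρ < 0: lighter water underlies denser water.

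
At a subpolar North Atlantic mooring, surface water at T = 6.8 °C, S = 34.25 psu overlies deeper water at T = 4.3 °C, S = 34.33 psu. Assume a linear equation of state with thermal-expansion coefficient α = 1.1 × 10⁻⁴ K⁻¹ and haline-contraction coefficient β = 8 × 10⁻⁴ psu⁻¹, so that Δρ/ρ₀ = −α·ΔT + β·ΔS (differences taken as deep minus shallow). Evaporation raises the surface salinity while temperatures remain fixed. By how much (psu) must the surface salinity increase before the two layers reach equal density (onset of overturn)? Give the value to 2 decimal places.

0.42 psu

Neutral buoyancy requires −α(T_deep − T_surf) + β(S_deep − S_surf′) = 0.
S_surf′ = S_deep − (α/β)·ΔT = 34.33 − (1.1 × 10⁻⁴/8 × 10⁻⁴)·(-2.5) = 34.6737 psu.
Increase required: 34.6737 − 34.25 = 0.4237 psu.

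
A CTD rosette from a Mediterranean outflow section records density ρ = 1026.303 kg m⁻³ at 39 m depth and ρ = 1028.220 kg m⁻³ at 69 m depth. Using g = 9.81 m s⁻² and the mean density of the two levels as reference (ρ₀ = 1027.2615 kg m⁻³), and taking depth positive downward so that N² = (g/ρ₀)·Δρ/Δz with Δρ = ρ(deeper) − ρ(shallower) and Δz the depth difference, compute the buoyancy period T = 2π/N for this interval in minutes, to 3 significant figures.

Δρ = 1028.220 − 1026.303 = 1.917 kg m⁻³ over Δz = 69 − 39 = 30 m.
N² = (9.81/1027.2615) × (1.917/30) = 6.1022 × 10⁻⁴ s⁻².
N = √(6.1022 × 10⁻⁴) = 0.024703 rad s⁻¹, so T = 2π/N = 254.35 s = 4.2392 min ≈ 4.24 min.

4.24 min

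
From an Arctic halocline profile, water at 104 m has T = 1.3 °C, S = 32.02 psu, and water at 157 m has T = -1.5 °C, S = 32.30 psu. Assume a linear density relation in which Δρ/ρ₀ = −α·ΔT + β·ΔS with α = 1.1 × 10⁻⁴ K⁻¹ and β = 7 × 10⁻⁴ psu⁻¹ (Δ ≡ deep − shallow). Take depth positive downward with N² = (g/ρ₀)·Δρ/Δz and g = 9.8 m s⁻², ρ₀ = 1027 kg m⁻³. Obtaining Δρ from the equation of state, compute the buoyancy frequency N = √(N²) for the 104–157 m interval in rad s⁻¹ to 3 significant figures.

ΔT = -2.8 K, ΔS = +0.28 psu (deep − shallow).
Δρ/ρ₀ = −αΔT + βΔS = 3.08 × 10⁻⁴ + 1.96 × 10⁻⁴ = 5.04 × 10⁻⁴, so Δρ ≈ 0.5176 kg m⁻³.
N² = (g/ρ₀)·Δρ/Δz = g·(Δρ/ρ₀)/Δz = 9.8 × 5.04 × 10⁻⁴ / 53 = 9.3192 × 10⁻⁵ s⁻².
N = √(9.3192 × 10⁻⁵) = 9.6536 × 10⁻³ rad s⁻¹ ≈ 9.65 × 10⁻³ rad s⁻¹.

9.65 × 10⁻³ rad s⁻¹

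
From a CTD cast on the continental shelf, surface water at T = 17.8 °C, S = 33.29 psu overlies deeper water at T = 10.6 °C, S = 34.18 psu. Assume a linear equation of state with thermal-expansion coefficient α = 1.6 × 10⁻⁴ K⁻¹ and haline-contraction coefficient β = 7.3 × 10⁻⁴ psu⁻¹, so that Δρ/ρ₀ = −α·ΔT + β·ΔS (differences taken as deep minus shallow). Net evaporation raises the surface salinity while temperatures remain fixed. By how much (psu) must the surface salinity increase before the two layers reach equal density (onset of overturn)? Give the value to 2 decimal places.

Neutral buoyancy requires −α(T_deep − T_surf) + β(S_deep − S_surf′) = 0.
S_surf′ = S_deep − (α/β)·ΔT = 34.18 − (1.6 × 10⁻⁴/7.3 × 10⁻⁴)·(-7.2) = 35.7581 psu.
Increase required: 35.7581 − 33.29 = 2.4681 psu.

2.47 psu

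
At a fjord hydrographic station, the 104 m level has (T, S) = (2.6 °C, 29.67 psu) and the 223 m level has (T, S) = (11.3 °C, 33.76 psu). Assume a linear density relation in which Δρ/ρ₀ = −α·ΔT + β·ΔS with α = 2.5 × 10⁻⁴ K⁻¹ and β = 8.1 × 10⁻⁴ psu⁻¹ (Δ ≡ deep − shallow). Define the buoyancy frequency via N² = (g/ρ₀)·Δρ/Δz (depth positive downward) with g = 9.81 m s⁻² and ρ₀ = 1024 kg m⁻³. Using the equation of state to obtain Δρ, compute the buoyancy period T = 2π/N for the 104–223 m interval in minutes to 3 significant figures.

ΔT = +8.7 K, ΔS = +4.09 psu (deep − shallow).
Δρ/ρ₀ = −αΔT + βΔS = -2.175 × 10⁻³ + 3.3129 × 10⁻³ = 1.1379 × 10⁻³, so Δρ ≈ 1.165 kg m⁻³.
N² = (g/ρ₀)·Δρ/Δz = g·(Δρ/ρ₀)/Δz = 9.81 × 1.1379 × 10⁻³ / 119 = 9.3805 × 10⁻⁵ s⁻².
N = √(9.3805 × 10⁻⁵) = 9.6853 × 10⁻³ rad s⁻¹ → T = 2π/N = 648.73 s = 10.812 min ≈ 10.8 min.

10.8 min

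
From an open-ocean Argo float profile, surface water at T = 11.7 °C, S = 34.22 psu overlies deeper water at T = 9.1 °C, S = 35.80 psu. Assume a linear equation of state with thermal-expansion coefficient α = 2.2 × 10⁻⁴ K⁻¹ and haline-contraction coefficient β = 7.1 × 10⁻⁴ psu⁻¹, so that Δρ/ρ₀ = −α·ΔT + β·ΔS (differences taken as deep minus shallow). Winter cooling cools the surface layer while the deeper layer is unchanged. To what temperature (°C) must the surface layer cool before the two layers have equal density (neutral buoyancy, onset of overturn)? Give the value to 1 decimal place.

4.0 °C

Neutral buoyancy requires Δρ = 0, i.e. −α(T_deep − T_surf′) + β(S_deep − S_surf) = 0.
T_surf′ = T_deep − (β/α)·ΔS = 9.1 − (7.1 × 10⁻⁴/2.2 × 10⁻⁴)·(+1.58) = 4.001 °C.
Cooling required: 11.7 − (4.001) = 7.699 °C.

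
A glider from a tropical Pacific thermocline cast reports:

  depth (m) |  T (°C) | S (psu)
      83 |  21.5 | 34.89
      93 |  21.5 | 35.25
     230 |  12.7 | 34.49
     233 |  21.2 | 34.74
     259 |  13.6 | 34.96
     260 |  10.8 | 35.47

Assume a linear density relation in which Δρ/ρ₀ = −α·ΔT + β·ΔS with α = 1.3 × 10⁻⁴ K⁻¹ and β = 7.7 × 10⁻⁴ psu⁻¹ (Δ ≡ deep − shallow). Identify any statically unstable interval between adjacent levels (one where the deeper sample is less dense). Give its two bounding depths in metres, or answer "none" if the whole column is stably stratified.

230–233 m

Evaluate Δρ/ρ₀ = −αΔT + βΔS across each adjacent pair:
  83–93 m: −αΔT+βΔS = −(1.3 × 10⁻⁴)(+0.0)+(7.7 × 10⁻⁴)(+0.36) = 2.8 × 10⁻⁴ → stable
  93–230 m: −αΔT+βΔS = −(1.3 × 10⁻⁴)(-8.8)+(7.7 × 10⁻⁴)(-0.76) = 5.6 × 10⁻⁴ → stable
  230–233 m: −αΔT+βΔS = −(1.3 × 10⁻⁴)(+8.5)+(7.7 × 10⁻⁴)(+0.25) = -9.1 × 10⁻⁴ → UNSTABLE
  233–259 m: −αΔT+βΔS = −(1.3 × 10⁻⁴)(-7.6)+(7.7 × 10⁻⁴)(+0.22) = 1.2 × 10⁻³ → stable
  259–260 m: −αΔT+βΔS = −(1.3 × 10⁻⁴)(-2.8)+(7.7 × 10⁻⁴)(+0.51) = 7.6 × 10⁻⁴ → stable
The 230–233 m interval has Δρ < 0: lighter water underlies denser water.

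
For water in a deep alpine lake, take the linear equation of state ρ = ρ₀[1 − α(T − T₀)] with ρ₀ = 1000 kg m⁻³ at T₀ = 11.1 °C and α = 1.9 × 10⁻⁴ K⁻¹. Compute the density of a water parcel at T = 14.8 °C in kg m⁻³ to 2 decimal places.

999.30 kg m⁻³

T − T₀ = +3.7 K.
Bracket = 1 − α·(+3.7) = 1 + (-7.03 × 10⁻⁴) = 0.9992970.
ρ = 1000 × 0.9992970 = 999.30 kg m⁻³.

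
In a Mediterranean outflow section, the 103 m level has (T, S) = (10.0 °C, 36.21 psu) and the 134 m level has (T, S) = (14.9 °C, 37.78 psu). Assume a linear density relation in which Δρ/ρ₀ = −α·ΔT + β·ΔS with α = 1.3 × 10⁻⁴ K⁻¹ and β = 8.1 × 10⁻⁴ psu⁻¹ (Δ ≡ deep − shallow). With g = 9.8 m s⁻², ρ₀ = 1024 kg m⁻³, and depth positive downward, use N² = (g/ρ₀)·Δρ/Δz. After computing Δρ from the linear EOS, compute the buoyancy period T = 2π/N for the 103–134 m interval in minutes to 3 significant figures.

ΔT = +4.9 K, ΔS = +1.57 psu (deep − shallow).
Δρ/ρ₀ = −αΔT + βΔS = -6.37 × 10⁻⁴ + 1.2717 × 10⁻³ = 6.347 × 10⁻⁴, so Δρ ≈ 0.6499 kg m⁻³.
N² = (g/ρ₀)·Δρ/Δz = g·(Δρ/ρ₀)/Δz = 9.8 × 6.347 × 10⁻⁴ / 31 = 2.0065 × 10⁻⁴ s⁻².
N = √(2.0065 × 10⁻⁴) = 0.014165 rad s⁻¹ → T = 2π/N = 443.57 s = 7.3928 min ≈ 7.39 min.

7.39 min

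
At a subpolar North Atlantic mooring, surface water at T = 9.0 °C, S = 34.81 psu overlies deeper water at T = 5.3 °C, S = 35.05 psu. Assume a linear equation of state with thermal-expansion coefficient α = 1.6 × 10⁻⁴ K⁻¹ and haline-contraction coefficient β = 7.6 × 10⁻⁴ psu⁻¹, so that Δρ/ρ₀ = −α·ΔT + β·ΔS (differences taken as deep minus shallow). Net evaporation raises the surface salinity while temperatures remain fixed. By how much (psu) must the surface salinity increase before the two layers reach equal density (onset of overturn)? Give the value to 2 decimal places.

1.02 psu

Neutral buoyancy requires −α(T_deep − T_surf) + β(S_deep − S_surf′) = 0.
S_surf′ = S_deep − (α/β)·ΔT = 35.05 − (1.6 × 10⁻⁴/7.6 × 10⁻⁴)·(-3.7) = 35.8289 psu.
Increase required: 35.8289 − 34.81 = 1.0189 psu.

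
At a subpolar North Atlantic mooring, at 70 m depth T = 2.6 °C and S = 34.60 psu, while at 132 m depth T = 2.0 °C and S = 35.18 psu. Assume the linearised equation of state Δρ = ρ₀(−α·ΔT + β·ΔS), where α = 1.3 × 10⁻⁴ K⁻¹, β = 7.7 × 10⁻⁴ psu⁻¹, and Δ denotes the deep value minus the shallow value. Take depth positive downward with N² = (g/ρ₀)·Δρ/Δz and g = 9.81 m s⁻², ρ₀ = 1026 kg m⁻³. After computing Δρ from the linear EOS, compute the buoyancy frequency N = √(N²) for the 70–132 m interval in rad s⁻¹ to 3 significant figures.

ΔT = -0.6 K, ΔS = +0.58 psu (deep − shallow).
Δρ/ρ₀ = −αΔT + βΔS = 7.80 × 10⁻⁵ + 4.466 × 10⁻⁴ = 5.246 × 10⁻⁴, so Δρ ≈ 0.5382 kg m⁻³.
N² = (g/ρ₀)·Δρ/Δz = g·(Δρ/ρ₀)/Δz = 9.81 × 5.246 × 10⁻⁴ / 62 = 8.3005 × 10⁻⁵ s⁻².
N = √(8.3005 × 10⁻⁵) = 9.1107 × 10⁻³ rad s⁻¹ ≈ 9.11 × 10⁻³ rad s⁻¹.

9.11 × 10⁻³ rad s⁻¹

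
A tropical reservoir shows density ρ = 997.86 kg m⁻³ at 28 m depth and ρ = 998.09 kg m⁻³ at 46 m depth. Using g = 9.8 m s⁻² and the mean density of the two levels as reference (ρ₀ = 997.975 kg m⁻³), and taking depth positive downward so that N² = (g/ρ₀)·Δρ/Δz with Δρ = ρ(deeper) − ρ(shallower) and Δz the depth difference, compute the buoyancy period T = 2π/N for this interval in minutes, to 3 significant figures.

9.35 min

Δρ = 998.09 − 997.86 = 0.23 kg m⁻³ over Δz = 46 − 28 = 18 m.
N² = (9.8/997.975) × (0.23/18) = 1.2548 × 10⁻⁴ s⁻².
N = √(1.2548 × 10⁻⁴) = 0.011202 rad s⁻¹, so T = 2π/N = 560.90 s = 9.3483 min ≈ 9.35 min.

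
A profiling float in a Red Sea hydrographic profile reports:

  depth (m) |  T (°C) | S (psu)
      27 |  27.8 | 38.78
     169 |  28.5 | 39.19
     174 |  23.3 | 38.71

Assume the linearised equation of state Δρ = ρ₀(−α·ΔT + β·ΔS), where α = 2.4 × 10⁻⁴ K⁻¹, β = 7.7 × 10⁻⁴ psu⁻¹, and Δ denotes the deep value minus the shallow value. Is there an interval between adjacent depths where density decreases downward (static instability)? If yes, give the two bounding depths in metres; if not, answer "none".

none

Evaluate Δρ/ρ₀ = −αΔT + βΔS across each adjacent pair:
  27–169 m: −αΔT+βΔS = −(2.4 × 10⁻⁴)(+0.7)+(7.7 × 10⁻⁴)(+0.41) = 1.5 × 10⁻⁴ → stable
  169–174 m: −αΔT+βΔS = −(2.4 × 10⁻⁴)(-5.2)+(7.7 × 10⁻⁴)(-0.48) = 8.8 × 10⁻⁴ → stable
Every interval has Δρ > 0: the column is stably stratified throughout.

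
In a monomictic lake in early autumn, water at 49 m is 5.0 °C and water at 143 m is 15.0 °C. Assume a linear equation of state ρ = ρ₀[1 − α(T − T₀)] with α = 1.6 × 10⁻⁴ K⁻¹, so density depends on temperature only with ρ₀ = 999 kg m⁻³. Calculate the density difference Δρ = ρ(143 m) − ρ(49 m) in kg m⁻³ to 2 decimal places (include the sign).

ΔT = +10.0 K, Δρ/ρ₀ = −αΔT = -1.60 × 10⁻³.
Δρ = 999 × (-1.60 × 10⁻³) = -1.60 kg m⁻³.
Negative Δρ: lighter below, statically unstable.

-1.60 kg m⁻³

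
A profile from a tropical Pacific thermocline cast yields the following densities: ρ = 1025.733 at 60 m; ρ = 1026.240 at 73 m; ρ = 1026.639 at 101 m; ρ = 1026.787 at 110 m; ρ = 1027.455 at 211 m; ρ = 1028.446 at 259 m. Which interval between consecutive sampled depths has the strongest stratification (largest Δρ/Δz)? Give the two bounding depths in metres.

Compute the density gradient over each adjacent pair:
  60–73 m: Δρ/Δz = 0.507/13 = 0.039 kg m⁻⁴
  73–101 m: Δρ/Δz = 0.399/28 = 0.014 kg m⁻⁴
  101–110 m: Δρ/Δz = 0.148/9 = 0.016 kg m⁻⁴
  110–211 m: Δρ/Δz = 0.668/101 = 6.6 × 10⁻³ kg m⁻⁴
  211–259 m: Δρ/Δz = 0.991/48 = 0.021 kg m⁻⁴
The largest gradient is in the 60–73 m interval — the pycnocline.

60–73 m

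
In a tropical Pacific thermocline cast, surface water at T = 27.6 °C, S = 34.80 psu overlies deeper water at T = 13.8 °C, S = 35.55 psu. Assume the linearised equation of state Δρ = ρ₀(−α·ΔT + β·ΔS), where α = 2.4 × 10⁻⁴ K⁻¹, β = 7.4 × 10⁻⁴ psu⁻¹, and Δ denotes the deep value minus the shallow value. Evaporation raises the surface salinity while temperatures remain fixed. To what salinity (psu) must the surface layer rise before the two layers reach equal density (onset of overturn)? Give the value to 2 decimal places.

40.03 psu

Neutral buoyancy requires −α(T_deep − T_surf) + β(S_deep − S_surf′) = 0.
S_surf′ = S_deep − (α/β)·ΔT = 35.55 − (2.4 × 10⁻⁴/7.4 × 10⁻⁴)·(-13.8) = 40.0257 psu.
Increase required: 40.0257 − 34.80 = 5.2257 psu.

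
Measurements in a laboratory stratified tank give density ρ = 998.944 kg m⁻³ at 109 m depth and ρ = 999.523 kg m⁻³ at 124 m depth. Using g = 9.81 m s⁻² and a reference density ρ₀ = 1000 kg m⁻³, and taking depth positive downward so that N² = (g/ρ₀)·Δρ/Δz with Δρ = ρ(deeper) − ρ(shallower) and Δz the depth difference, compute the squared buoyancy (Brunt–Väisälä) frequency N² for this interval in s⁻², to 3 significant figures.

3.79 × 10⁻⁴ s⁻²

Δρ = 999.523 − 998.944 = 0.579 kg m⁻³ over Δz = 124 − 109 = 15 m.
N² = (9.81/1000) × (0.579/15) = 3.7867 × 10⁻⁴ s⁻² ≈ 3.79 × 10⁻⁴ s⁻².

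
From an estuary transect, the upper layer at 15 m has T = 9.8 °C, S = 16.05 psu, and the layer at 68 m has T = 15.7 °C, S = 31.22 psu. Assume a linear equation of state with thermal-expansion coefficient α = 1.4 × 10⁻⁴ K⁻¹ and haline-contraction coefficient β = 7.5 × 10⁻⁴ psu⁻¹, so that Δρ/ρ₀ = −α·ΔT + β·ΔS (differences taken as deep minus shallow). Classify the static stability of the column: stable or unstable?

ΔT = 15.7 − 9.8 = +5.9 K and ΔS = 31.22 − 16.05 = +15.17 psu (deep − shallow).
−αΔT = -8.26 × 10⁻⁴; βΔS = 0.0113775; sum Δρ/ρ₀ = 0.0105515.
Δρ/ρ₀ > 0, so Δρ > 0: deeper water is denser → statically stable.

stable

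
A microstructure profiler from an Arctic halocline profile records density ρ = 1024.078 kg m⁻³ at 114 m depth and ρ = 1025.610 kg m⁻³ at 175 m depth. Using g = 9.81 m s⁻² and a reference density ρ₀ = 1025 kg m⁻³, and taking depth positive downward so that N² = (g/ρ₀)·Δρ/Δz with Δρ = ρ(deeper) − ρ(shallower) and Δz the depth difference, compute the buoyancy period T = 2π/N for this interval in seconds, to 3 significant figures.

405 s

Δρ = 1025.610 − 1024.078 = 1.532 kg m⁻³ over Δz = 175 − 114 = 61 m.
N² = (9.81/1025) × (1.532/61) = 2.4037 × 10⁻⁴ s⁻².
N = √(2.4037 × 10⁻⁴) = 0.015504 rad s⁻¹, so T = 2π/N = 405.26 s ≈ 405 s.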